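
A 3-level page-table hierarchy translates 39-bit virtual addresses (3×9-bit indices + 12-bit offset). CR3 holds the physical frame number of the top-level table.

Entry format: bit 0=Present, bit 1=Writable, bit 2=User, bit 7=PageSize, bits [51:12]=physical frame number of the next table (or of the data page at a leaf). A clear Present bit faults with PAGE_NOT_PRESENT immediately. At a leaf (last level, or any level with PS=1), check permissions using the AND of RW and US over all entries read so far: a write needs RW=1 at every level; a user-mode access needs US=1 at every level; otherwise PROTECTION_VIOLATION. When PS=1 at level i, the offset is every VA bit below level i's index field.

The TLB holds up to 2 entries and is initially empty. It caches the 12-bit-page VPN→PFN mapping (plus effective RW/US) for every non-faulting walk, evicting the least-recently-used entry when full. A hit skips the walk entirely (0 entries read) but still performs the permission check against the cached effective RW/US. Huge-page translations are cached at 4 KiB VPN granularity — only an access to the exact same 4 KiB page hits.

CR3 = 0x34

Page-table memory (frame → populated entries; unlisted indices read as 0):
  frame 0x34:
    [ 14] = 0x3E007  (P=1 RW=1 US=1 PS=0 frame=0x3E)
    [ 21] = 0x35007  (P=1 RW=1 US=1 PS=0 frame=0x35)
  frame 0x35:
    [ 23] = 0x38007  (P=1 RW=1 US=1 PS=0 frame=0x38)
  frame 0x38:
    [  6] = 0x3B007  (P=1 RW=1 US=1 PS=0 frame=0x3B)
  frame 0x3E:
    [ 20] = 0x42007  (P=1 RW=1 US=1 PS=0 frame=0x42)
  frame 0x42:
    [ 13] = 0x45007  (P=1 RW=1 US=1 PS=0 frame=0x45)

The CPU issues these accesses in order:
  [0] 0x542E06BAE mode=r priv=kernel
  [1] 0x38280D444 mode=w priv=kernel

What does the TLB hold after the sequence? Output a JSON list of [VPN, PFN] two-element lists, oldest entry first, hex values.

Trace:
#0 VA=0x542E06BAE (r,kernel):
  lvl0: tbl 0x34, slot 21 ⇒ 0x35007 (P1/RW1/US1/PS0)
  lvl1: tbl 0x35, slot 23 ⇒ 0x38007 (P1/RW1/US1/PS0)
  lvl2: tbl 0x38, slot 6 ⇒ 0x3B007 (P1/RW1/US1/PS0)
  → PA=0x3BBAE  (3 entries read)
#1 VA=0x38280D444 (w,kernel):
  lvl0: tbl 0x34, slot 14 ⇒ 0x3E007 (P1/RW1/US1/PS0)
  lvl1: tbl 0x3E, slot 20 ⇒ 0x42007 (P1/RW1/US1/PS0)
  lvl2: tbl 0x42, slot 13 ⇒ 0x45007 (P1/RW1/US1/PS0)
  → PA=0x45444  (3 entries read)

TLB: [["0x542E06", "0x3B"], ["0x38280D", "0x45"]]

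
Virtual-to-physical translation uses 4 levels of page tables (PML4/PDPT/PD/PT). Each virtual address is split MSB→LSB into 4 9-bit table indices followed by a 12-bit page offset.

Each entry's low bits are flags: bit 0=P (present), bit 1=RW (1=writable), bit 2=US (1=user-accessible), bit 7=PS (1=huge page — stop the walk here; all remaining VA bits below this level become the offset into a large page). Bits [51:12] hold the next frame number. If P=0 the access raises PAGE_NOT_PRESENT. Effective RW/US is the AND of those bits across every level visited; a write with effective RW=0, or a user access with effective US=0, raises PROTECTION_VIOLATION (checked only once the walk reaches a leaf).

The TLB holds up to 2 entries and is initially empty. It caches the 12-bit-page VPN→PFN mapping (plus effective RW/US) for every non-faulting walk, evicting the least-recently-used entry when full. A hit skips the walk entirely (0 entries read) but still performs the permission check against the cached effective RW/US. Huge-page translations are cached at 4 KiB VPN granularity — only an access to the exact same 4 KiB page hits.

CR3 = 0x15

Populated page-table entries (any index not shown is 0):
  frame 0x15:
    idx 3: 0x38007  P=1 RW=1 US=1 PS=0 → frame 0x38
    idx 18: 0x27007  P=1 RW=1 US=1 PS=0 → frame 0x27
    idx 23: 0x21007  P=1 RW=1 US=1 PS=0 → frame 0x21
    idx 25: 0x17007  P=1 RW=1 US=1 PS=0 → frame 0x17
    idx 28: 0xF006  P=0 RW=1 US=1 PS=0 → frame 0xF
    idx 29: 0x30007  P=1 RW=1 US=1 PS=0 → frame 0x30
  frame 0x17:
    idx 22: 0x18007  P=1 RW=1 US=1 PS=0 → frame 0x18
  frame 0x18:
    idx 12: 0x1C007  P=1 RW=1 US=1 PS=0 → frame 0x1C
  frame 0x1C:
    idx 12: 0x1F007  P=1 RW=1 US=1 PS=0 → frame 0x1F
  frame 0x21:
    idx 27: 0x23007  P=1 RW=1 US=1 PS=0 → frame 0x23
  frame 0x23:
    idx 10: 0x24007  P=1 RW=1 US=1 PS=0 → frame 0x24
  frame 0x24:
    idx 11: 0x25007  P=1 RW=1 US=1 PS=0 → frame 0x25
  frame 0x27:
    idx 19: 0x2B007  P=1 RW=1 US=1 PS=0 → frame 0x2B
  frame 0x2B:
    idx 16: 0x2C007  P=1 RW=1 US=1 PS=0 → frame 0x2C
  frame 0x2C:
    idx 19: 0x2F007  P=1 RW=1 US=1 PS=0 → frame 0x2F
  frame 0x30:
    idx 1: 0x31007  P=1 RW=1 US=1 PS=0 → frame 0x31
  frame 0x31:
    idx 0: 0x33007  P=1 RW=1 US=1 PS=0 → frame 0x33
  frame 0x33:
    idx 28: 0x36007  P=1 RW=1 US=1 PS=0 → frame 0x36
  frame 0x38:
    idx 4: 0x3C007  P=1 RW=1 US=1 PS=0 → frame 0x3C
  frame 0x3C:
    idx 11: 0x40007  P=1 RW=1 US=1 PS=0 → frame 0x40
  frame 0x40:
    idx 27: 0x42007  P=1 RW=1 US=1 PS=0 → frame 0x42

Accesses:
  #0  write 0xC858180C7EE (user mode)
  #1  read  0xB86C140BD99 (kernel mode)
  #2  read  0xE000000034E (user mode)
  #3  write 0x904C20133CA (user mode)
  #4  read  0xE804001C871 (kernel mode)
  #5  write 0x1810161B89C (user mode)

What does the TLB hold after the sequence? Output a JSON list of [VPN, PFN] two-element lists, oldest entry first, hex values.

Per-access translation:
#0 VA=0xC858180C7EE (w,user):
  L0: frame=0x15 idx=25 entry=0x17007 [P=1 RW=1 US=1 PS=0]
  L1: frame=0x17 idx=22 entry=0x18007 [P=1 RW=1 US=1 PS=0]
  L2: frame=0x18 idx=12 entry=0x1C007 [P=1 RW=1 US=1 PS=0]
  L3: frame=0x1C idx=12 entry=0x1F007 [P=1 RW=1 US=1 PS=0]
  ✓ 0x1F7EE  — 4 lookups
#1 VA=0xB86C140BD99 (r,kernel):
  L0: frame=0x15 idx=23 entry=0x21007 [P=1 RW=1 US=1 PS=0]
  L1: frame=0x21 idx=27 entry=0x23007 [P=1 RW=1 US=1 PS=0]
  L2: frame=0x23 idx=10 entry=0x24007 [P=1 RW=1 US=1 PS=0]
  L3: frame=0x24 idx=11 entry=0x25007 [P=1 RW=1 US=1 PS=0]
  ✓ 0x25D99  — 4 lookups
#2 VA=0xE000000034E (r,user):
  L0: frame=0x15 idx=28 entry=0xF006 [P=0 RW=1 US=1 PS=0]
  ⇒ fault: PAGE_NOT_PRESENT  — 1 lookups
#3 VA=0x904C20133CA (w,user):
  L0: frame=0x15 idx=18 entry=0x27007 [P=1 RW=1 US=1 PS=0]
  L1: frame=0x27 idx=19 entry=0x2B007 [P=1 RW=1 US=1 PS=0]
  L2: frame=0x2B idx=16 entry=0x2C007 [P=1 RW=1 US=1 PS=0]
  L3: frame=0x2C idx=19 entry=0x2F007 [P=1 RW=1 US=1 PS=0]
  ✓ 0x2F3CA  — 4 lookups
#4 VA=0xE804001C871 (r,kernel):
  L0: frame=0x15 idx=29 entry=0x30007 [P=1 RW=1 US=1 PS=0]
  L1: frame=0x30 idx=1 entry=0x31007 [P=1 RW=1 US=1 PS=0]
  L2: frame=0x31 idx=0 entry=0x33007 [P=1 RW=1 US=1 PS=0]
  L3: frame=0x33 idx=28 entry=0x36007 [P=1 RW=1 US=1 PS=0]
  ✓ 0x36871  — 4 lookups
#5 VA=0x1810161B89C (w,user):
  L0: frame=0x15 idx=3 entry=0x38007 [P=1 RW=1 US=1 PS=0]
  L1: frame=0x38 idx=4 entry=0x3C007 [P=1 RW=1 US=1 PS=0]
  L2: frame=0x3C idx=11 entry=0x40007 [P=1 RW=1 US=1 PS=0]
  L3: frame=0x40 idx=27 entry=0x42007 [P=1 RW=1 US=1 PS=0]
  ✓ 0x4289C  — 4 lookups

TLB: [["0xE804001C", "0x36"], ["0x1810161B", "0x42"]]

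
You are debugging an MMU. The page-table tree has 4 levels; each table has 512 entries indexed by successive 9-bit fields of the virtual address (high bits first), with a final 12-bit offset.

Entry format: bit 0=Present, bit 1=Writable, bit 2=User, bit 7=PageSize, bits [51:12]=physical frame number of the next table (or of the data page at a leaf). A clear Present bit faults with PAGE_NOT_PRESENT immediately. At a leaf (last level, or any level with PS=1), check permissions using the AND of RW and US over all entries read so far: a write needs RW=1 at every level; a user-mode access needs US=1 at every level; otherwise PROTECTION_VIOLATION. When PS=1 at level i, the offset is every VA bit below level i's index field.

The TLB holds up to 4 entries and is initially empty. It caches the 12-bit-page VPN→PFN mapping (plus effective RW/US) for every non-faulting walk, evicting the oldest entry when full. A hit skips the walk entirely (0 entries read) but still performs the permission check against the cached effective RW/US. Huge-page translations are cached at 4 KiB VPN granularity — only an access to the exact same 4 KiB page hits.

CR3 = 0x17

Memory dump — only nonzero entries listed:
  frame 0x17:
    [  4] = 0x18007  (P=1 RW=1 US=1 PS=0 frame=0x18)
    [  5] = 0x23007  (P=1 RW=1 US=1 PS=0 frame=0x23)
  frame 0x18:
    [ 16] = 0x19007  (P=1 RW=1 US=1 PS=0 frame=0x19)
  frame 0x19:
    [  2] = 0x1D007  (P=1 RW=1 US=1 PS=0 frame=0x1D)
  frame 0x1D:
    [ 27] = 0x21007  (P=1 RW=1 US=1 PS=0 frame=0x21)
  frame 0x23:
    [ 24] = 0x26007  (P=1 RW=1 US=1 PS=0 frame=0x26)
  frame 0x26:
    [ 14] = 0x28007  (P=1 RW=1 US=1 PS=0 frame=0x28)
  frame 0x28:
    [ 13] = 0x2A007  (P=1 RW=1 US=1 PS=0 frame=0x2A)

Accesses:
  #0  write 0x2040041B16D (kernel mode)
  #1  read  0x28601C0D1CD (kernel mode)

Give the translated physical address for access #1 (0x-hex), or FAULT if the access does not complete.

Trace:
#0 VA=0x2040041B16D (w,kernel):
  L0 @0x17[4] → 0x18007  P=1,RW=1,US=1,PS=0
  L1 @0x18[16] → 0x19007  P=1,RW=1,US=1,PS=0
  L2 @0x19[2] → 0x1D007  P=1,RW=1,US=1,PS=0
  L3 @0x1D[27] → 0x21007  P=1,RW=1,US=1,PS=0
  ✓ 0x2116D  — 4 lookups
#1 VA=0x28601C0D1CD (r,kernel):
  L0 @0x17[5] → 0x23007  P=1,RW=1,US=1,PS=0
  L1 @0x23[24] → 0x26007  P=1,RW=1,US=1,PS=0
  L2 @0x26[14] → 0x28007  P=1,RW=1,US=1,PS=0
  L3 @0x28[13] → 0x2A007  P=1,RW=1,US=1,PS=0
  ✓ 0x2A1CD  — 4 lookups

Access #1 PA: 0x2A1CD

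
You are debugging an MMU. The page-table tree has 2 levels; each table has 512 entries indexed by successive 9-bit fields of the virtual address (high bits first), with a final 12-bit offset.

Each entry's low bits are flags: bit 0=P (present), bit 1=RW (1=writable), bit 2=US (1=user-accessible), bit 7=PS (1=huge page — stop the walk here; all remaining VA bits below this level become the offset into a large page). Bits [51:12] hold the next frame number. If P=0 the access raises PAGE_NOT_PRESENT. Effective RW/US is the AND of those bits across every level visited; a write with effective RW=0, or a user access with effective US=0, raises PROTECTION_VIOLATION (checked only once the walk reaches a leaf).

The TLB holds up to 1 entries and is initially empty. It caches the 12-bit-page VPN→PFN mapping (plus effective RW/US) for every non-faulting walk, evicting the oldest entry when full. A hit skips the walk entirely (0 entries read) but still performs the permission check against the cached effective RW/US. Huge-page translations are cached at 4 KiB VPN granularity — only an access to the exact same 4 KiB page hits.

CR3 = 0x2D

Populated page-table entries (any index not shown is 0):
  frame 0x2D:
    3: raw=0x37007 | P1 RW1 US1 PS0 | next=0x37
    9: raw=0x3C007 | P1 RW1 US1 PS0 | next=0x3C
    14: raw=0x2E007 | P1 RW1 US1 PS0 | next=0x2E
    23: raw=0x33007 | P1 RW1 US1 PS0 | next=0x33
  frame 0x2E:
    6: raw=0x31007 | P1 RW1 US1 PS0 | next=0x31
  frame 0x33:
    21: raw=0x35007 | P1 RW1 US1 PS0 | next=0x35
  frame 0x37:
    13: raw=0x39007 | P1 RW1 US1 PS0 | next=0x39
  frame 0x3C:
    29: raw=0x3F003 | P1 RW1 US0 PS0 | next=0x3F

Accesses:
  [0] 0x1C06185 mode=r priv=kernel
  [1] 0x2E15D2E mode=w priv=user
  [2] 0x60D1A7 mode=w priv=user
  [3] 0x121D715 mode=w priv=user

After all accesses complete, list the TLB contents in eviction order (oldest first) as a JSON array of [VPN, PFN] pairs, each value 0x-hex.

Per-access translation:
#0 VA=0x1C06185 (r,kernel):
  lvl0: tbl 0x2D, slot 14 ⇒ 0x2E007 (P1/RW1/US1/PS0)
  lvl1: tbl 0x2E, slot 6 ⇒ 0x31007 (P1/RW1/US1/PS0)
  ✓ 0x31185  — 2 lookups
#1 VA=0x2E15D2E (w,user):
  lvl0: tbl 0x2D, slot 23 ⇒ 0x33007 (P1/RW1/US1/PS0)
  lvl1: tbl 0x33, slot 21 ⇒ 0x35007 (P1/RW1/US1/PS0)
  ✓ 0x35D2E  — 2 lookups
#2 VA=0x60D1A7 (w,user):
  lvl0: tbl 0x2D, slot 3 ⇒ 0x37007 (P1/RW1/US1/PS0)
  lvl1: tbl 0x37, slot 13 ⇒ 0x39007 (P1/RW1/US1/PS0)
  ✓ 0x391A7  — 2 lookups
#3 VA=0x121D715 (w,user):
  lvl0: tbl 0x2D, slot 9 ⇒ 0x3C007 (P1/RW1/US1/PS0)
  lvl1: tbl 0x3C, slot 29 ⇒ 0x3F003 (P1/RW1/US0/PS0)
  → PROTECTION_VIOLATION  (2 entries read)

TLB: [["0x60D", "0x39"]]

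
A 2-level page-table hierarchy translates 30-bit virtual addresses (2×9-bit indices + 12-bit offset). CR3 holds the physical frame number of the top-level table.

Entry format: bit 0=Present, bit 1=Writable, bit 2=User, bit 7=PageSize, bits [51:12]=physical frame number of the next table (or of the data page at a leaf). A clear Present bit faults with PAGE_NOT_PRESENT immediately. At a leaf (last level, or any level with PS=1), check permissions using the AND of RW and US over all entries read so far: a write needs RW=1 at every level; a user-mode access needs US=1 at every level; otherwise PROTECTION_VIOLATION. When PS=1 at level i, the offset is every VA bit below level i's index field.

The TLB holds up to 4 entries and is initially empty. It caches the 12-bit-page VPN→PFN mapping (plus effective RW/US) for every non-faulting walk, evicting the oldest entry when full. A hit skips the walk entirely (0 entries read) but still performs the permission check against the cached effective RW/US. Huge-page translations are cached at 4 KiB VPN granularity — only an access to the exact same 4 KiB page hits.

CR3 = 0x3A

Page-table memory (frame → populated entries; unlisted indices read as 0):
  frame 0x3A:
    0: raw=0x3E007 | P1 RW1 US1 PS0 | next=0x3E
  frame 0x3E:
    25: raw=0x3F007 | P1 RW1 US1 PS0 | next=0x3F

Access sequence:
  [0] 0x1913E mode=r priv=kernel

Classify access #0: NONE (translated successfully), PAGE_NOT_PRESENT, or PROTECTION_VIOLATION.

Trace:
#0 VA=0x1913E (r,kernel):
  L0 @0x3A[0] → 0x3E007  P=1,RW=1,US=1,PS=0
  L1 @0x3E[25] → 0x3F007  P=1,RW=1,US=1,PS=0
  ⇒ phys 0x3F13E  [2 reads]

Access #0 fault: NONE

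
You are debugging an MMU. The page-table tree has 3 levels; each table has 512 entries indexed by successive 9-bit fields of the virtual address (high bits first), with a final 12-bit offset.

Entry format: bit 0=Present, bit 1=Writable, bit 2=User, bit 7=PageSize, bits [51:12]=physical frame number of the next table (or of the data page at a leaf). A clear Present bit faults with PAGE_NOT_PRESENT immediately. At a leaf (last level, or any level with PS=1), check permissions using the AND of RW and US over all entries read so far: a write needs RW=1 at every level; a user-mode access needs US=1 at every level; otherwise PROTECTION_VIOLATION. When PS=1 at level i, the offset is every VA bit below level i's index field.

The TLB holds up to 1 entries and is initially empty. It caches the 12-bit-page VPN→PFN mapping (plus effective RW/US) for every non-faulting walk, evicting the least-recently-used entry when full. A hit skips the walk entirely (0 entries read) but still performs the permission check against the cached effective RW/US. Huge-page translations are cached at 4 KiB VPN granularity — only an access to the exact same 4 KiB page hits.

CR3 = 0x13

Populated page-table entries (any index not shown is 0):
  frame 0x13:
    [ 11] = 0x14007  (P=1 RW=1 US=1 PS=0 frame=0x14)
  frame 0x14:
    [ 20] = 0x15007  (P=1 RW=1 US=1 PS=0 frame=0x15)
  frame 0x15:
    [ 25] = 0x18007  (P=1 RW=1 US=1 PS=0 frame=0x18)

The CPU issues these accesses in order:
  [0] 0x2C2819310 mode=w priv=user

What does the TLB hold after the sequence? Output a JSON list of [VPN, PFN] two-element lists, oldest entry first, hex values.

Per-access translation:
#0 VA=0x2C2819310 (w,user):
  L0: frame=0x13 idx=11 entry=0x14007 [P=1 RW=1 US=1 PS=0]
  L1: frame=0x14 idx=20 entry=0x15007 [P=1 RW=1 US=1 PS=0]
  L2: frame=0x15 idx=25 entry=0x18007 [P=1 RW=1 US=1 PS=0]
  ✓ 0x18310  — 3 lookups

TLB: [["0x2C2819", "0x18"]]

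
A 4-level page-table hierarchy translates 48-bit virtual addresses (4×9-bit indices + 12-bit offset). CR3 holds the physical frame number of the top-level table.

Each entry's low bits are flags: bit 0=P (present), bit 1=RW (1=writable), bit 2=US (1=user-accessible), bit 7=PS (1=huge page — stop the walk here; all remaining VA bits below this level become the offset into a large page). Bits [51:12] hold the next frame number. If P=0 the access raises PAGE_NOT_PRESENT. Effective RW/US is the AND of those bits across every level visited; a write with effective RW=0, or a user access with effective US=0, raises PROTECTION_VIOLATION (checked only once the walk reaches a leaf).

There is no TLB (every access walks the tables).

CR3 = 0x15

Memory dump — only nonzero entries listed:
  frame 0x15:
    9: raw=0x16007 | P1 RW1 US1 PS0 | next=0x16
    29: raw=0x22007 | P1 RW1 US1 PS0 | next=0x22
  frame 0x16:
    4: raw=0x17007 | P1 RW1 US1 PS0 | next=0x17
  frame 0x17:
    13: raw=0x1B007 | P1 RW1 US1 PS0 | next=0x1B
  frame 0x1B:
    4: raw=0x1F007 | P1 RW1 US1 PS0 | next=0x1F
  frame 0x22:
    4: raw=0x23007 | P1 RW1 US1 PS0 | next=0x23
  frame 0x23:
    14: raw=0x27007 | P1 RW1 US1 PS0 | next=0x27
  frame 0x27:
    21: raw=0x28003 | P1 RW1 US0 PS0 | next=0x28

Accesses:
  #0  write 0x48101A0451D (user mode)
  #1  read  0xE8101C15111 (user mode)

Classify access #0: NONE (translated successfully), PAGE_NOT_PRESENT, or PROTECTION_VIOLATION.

Trace:
#0 VA=0x48101A0451D (w,user):
  [0] read 0x15 idx=9: raw=0x16007 flags P=1 W=1 U=1 S=0
  [1] read 0x16 idx=4: raw=0x17007 flags P=1 W=1 U=1 S=0
  [2] read 0x17 idx=13: raw=0x1B007 flags P=1 W=1 U=1 S=0
  [3] read 0x1B idx=4: raw=0x1F007 flags P=1 W=1 U=1 S=0
  ✓ 0x1F51D  — 4 lookups
#1 VA=0xE8101C15111 (r,user):
  [0] read 0x15 idx=29: raw=0x22007 flags P=1 W=1 U=1 S=0
  [1] read 0x22 idx=4: raw=0x23007 flags P=1 W=1 U=1 S=0
  [2] read 0x23 idx=14: raw=0x27007 flags P=1 W=1 U=1 S=0
  [3] read 0x27 idx=21: raw=0x28003 flags P=1 W=1 U=0 S=0
  → PROTECTION_VIOLATION  (4 entries read)

Access #0 fault: NONE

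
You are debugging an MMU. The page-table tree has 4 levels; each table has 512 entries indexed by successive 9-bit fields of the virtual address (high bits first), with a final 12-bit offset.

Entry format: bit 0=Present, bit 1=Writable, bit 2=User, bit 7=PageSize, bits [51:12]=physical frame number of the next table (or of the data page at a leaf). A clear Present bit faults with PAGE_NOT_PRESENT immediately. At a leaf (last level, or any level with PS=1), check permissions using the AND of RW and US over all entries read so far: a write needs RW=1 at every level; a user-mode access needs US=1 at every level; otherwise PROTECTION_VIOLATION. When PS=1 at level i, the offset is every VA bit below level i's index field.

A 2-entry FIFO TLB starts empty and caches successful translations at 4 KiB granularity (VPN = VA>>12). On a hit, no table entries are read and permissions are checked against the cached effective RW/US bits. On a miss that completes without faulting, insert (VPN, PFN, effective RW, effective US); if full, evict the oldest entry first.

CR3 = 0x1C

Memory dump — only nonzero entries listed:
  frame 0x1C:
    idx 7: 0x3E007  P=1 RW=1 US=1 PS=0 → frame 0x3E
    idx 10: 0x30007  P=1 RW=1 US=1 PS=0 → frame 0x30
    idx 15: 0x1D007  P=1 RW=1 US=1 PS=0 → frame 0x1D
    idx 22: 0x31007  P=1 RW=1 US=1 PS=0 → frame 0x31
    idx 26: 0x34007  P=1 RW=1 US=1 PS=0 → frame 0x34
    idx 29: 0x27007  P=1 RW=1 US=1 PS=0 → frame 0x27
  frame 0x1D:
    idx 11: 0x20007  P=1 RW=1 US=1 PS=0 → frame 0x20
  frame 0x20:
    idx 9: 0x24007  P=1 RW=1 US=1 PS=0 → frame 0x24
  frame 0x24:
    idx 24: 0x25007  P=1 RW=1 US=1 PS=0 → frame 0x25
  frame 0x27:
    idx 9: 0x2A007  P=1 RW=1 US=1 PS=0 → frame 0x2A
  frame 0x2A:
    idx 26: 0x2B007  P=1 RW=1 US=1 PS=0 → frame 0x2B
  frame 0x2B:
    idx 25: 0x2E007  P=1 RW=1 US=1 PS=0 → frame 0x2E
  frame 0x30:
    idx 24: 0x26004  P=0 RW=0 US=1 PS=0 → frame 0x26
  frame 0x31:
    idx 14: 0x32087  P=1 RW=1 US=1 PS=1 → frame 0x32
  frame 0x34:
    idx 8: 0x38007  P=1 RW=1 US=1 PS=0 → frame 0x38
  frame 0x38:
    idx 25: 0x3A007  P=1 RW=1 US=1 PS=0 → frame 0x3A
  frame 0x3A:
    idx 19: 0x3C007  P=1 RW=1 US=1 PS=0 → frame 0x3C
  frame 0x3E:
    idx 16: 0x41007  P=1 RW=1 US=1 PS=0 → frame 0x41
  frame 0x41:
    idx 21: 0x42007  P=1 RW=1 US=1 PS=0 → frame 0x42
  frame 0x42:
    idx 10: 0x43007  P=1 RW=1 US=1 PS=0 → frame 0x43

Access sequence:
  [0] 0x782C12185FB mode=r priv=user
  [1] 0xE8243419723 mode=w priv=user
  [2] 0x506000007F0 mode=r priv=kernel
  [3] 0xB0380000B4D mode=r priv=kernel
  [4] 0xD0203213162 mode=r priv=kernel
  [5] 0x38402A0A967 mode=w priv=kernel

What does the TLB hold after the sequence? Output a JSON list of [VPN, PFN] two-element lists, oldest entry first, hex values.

Walk each access:
#0 VA=0x782C12185FB (r,user):
  L0: frame=0x1C idx=15 entry=0x1D007 [P=1 RW=1 US=1 PS=0]
  L1: frame=0x1D idx=11 entry=0x20007 [P=1 RW=1 US=1 PS=0]
  L2: frame=0x20 idx=9 entry=0x24007 [P=1 RW=1 US=1 PS=0]
  L3: frame=0x24 idx=24 entry=0x25007 [P=1 RW=1 US=1 PS=0]
  ✓ 0x255FB  — 4 lookups
#1 VA=0xE8243419723 (w,user):
  L0: frame=0x1C idx=29 entry=0x27007 [P=1 RW=1 US=1 PS=0]
  L1: frame=0x27 idx=9 entry=0x2A007 [P=1 RW=1 US=1 PS=0]
  L2: frame=0x2A idx=26 entry=0x2B007 [P=1 RW=1 US=1 PS=0]
  L3: frame=0x2B idx=25 entry=0x2E007 [P=1 RW=1 US=1 PS=0]
  ✓ 0x2E723  — 4 lookups
#2 VA=0x506000007F0 (r,kernel):
  L0: frame=0x1C idx=10 entry=0x30007 [P=1 RW=1 US=1 PS=0]
  L1: frame=0x30 idx=24 entry=0x26004 [P=0 RW=0 US=1 PS=0]
  ⇒ fault: PAGE_NOT_PRESENT  — 2 lookups
#3 VA=0xB0380000B4D (r,kernel):
  L0: frame=0x1C idx=22 entry=0x31007 [P=1 RW=1 US=1 PS=0]
  L1: frame=0x31 idx=14 entry=0x32087 [P=1 RW=1 US=1 PS=1]
  ✓ 0x32B4D (huge @L1)  — 2 lookups
#4 VA=0xD0203213162 (r,kernel):
  L0: frame=0x1C idx=26 entry=0x34007 [P=1 RW=1 US=1 PS=0]
  L1: frame=0x34 idx=8 entry=0x38007 [P=1 RW=1 US=1 PS=0]
  L2: frame=0x38 idx=25 entry=0x3A007 [P=1 RW=1 US=1 PS=0]
  L3: frame=0x3A idx=19 entry=0x3C007 [P=1 RW=1 US=1 PS=0]
  ✓ 0x3C162  — 4 lookups
#5 VA=0x38402A0A967 (w,kernel):
  L0: frame=0x1C idx=7 entry=0x3E007 [P=1 RW=1 US=1 PS=0]
  L1: frame=0x3E idx=16 entry=0x41007 [P=1 RW=1 US=1 PS=0]
  L2: frame=0x41 idx=21 entry=0x42007 [P=1 RW=1 US=1 PS=0]
  L3: frame=0x42 idx=10 entry=0x43007 [P=1 RW=1 US=1 PS=0]
  ✓ 0x43967  — 4 lookups

TLB: [["0xD0203213", "0x3C"], ["0x38402A0A", "0x43"]]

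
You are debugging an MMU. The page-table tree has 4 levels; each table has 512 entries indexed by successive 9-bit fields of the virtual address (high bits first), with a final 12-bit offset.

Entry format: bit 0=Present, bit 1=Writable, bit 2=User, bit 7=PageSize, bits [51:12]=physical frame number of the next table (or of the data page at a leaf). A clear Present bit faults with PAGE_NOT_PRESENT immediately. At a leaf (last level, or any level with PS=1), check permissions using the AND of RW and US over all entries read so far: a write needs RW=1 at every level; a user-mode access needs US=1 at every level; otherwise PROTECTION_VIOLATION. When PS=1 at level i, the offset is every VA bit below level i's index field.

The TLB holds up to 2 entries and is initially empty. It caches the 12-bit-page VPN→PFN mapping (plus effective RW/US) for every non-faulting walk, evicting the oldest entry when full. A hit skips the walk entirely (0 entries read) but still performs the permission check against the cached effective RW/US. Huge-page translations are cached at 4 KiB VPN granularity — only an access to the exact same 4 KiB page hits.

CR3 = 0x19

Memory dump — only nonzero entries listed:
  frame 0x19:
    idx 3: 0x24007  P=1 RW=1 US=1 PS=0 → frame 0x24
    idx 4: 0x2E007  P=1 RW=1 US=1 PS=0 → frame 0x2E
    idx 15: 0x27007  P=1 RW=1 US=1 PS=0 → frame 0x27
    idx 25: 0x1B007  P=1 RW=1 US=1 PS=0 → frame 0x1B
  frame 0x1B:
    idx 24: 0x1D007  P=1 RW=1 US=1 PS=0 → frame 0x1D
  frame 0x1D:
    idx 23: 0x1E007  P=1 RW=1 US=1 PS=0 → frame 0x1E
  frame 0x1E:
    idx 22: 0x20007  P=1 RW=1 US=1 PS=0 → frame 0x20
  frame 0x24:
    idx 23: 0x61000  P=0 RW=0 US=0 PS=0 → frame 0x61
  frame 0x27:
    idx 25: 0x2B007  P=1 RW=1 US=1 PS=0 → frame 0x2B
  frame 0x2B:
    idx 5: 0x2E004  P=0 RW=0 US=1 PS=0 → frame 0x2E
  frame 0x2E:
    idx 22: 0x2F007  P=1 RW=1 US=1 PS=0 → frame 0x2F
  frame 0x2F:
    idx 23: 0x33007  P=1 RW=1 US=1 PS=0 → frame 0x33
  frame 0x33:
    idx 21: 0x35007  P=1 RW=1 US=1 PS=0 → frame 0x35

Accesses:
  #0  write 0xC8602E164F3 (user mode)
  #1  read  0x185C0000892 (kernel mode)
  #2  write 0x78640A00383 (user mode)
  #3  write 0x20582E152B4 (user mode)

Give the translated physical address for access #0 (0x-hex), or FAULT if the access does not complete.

Trace:
#0 VA=0xC8602E164F3 (w,user):
  lvl0: tbl 0x19, slot 25 ⇒ 0x1B007 (P1/RW1/US1/PS0)
  lvl1: tbl 0x1B, slot 24 ⇒ 0x1D007 (P1/RW1/US1/PS0)
  lvl2: tbl 0x1D, slot 23 ⇒ 0x1E007 (P1/RW1/US1/PS0)
  lvl3: tbl 0x1E, slot 22 ⇒ 0x20007 (P1/RW1/US1/PS0)
  ⇒ phys 0x204F3  [4 reads]
#1 VA=0x185C0000892 (r,kernel):
  lvl0: tbl 0x19, slot 3 ⇒ 0x24007 (P1/RW1/US1/PS0)
  lvl1: tbl 0x24, slot 23 ⇒ 0x61000 (P0/RW0/US0/PS0)
  → PAGE_NOT_PRESENT  (2 entries read)
#2 VA=0x78640A00383 (w,user):
  lvl0: tbl 0x19, slot 15 ⇒ 0x27007 (P1/RW1/US1/PS0)
  lvl1: tbl 0x27, slot 25 ⇒ 0x2B007 (P1/RW1/US1/PS0)
  lvl2: tbl 0x2B, slot 5 ⇒ 0x2E004 (P0/RW0/US1/PS0)
  → PAGE_NOT_PRESENT  (3 entries read)
#3 VA=0x20582E152B4 (w,user):
  lvl0: tbl 0x19, slot 4 ⇒ 0x2E007 (P1/RW1/US1/PS0)
  lvl1: tbl 0x2E, slot 22 ⇒ 0x2F007 (P1/RW1/US1/PS0)
  lvl2: tbl 0x2F, slot 23 ⇒ 0x33007 (P1/RW1/US1/PS0)
  lvl3: tbl 0x33, slot 21 ⇒ 0x35007 (P1/RW1/US1/PS0)
  ⇒ phys 0x352B4  [4 reads]

Access #0 PA: 0x204F3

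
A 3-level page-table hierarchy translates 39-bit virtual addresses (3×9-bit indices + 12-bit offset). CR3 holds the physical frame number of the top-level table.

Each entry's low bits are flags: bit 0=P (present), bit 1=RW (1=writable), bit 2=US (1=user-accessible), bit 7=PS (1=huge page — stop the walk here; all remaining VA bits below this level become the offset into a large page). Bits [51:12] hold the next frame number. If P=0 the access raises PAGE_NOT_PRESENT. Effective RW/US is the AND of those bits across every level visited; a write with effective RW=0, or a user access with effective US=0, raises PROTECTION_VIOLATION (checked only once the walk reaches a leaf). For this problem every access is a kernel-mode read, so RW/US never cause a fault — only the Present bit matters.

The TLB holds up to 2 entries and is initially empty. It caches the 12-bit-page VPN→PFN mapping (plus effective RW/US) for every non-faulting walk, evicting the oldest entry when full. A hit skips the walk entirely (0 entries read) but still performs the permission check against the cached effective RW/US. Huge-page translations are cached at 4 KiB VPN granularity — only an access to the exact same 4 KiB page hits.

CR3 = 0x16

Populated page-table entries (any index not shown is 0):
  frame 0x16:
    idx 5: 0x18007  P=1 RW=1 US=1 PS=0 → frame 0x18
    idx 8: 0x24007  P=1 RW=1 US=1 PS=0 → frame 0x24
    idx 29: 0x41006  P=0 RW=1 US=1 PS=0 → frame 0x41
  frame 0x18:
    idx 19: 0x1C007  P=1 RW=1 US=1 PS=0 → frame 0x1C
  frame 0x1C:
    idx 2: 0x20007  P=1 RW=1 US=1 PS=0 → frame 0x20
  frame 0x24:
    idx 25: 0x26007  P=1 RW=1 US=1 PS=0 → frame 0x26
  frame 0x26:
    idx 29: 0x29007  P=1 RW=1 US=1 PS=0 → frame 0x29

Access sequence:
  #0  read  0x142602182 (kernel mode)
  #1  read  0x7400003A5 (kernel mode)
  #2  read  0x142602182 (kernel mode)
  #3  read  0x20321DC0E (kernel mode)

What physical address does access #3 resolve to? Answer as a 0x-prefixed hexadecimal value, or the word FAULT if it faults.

Per-access translation:
#0 VA=0x142602182 (r,kernel):
  L0 @0x16[5] → 0x18007  P=1,RW=1,US=1,PS=0
  L1 @0x18[19] → 0x1C007  P=1,RW=1,US=1,PS=0
  L2 @0x1C[2] → 0x20007  P=1,RW=1,US=1,PS=0
  → PA=0x20182  (3 entries read)
#1 VA=0x7400003A5 (r,kernel):
  L0 @0x16[29] → 0x41006  P=0,RW=1,US=1,PS=0
  → PAGE_NOT_PRESENT  (1 entries read)
#2 VA=0x142602182 (r,kernel):
  TLB hit vpn=0x142602 → PA=0x20182
#3 VA=0x20321DC0E (r,kernel):
  L0 @0x16[8] → 0x24007  P=1,RW=1,US=1,PS=0
  L1 @0x24[25] → 0x26007  P=1,RW=1,US=1,PS=0
  L2 @0x26[29] → 0x29007  P=1,RW=1,US=1,PS=0
  → PA=0x29C0E  (3 entries read)

Access #3 PA: 0x29C0E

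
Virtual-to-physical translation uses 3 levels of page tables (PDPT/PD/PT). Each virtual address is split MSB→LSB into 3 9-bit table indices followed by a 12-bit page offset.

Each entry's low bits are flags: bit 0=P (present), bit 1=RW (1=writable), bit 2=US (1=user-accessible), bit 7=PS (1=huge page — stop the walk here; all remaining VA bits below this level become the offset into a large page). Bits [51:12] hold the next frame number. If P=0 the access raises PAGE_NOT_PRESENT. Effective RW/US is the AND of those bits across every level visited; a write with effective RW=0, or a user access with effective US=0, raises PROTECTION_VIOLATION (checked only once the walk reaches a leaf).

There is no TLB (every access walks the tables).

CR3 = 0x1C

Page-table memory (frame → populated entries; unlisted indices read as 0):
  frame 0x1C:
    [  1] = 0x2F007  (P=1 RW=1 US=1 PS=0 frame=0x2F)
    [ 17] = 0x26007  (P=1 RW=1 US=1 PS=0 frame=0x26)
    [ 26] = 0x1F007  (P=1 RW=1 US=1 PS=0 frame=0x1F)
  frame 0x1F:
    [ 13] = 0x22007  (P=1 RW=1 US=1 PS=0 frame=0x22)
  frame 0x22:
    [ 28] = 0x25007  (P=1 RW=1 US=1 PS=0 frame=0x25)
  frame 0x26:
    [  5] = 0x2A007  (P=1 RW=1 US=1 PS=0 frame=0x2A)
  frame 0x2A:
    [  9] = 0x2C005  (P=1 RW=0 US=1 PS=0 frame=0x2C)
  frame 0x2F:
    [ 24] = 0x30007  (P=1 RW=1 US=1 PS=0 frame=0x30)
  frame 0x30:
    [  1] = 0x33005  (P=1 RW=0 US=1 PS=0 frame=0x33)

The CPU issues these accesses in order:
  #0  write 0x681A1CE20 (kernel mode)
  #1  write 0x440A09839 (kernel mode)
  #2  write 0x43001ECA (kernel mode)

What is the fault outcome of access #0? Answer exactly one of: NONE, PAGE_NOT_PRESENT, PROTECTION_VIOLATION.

Walk each access:
#0 VA=0x681A1CE20 (w,kernel):
  L0: frame=0x1C idx=26 entry=0x1F007 [P=1 RW=1 US=1 PS=0]
  L1: frame=0x1F idx=13 entry=0x22007 [P=1 RW=1 US=1 PS=0]
  L2: frame=0x22 idx=28 entry=0x25007 [P=1 RW=1 US=1 PS=0]
  ⇒ phys 0x25E20  [3 reads]
#1 VA=0x440A09839 (w,kernel):
  L0: frame=0x1C idx=17 entry=0x26007 [P=1 RW=1 US=1 PS=0]
  L1: frame=0x26 idx=5 entry=0x2A007 [P=1 RW=1 US=1 PS=0]
  L2: frame=0x2A idx=9 entry=0x2C005 [P=1 RW=0 US=1 PS=0]
  ⇒ fault: PROTECTION_VIOLATION  — 3 lookups
#2 VA=0x43001ECA (w,kernel):
  L0: frame=0x1C idx=1 entry=0x2F007 [P=1 RW=1 US=1 PS=0]
  L1: frame=0x2F idx=24 entry=0x30007 [P=1 RW=1 US=1 PS=0]
  L2: frame=0x30 idx=1 entry=0x33005 [P=1 RW=0 US=1 PS=0]
  ⇒ fault: PROTECTION_VIOLATION  — 3 lookups

Access #0 fault: NONE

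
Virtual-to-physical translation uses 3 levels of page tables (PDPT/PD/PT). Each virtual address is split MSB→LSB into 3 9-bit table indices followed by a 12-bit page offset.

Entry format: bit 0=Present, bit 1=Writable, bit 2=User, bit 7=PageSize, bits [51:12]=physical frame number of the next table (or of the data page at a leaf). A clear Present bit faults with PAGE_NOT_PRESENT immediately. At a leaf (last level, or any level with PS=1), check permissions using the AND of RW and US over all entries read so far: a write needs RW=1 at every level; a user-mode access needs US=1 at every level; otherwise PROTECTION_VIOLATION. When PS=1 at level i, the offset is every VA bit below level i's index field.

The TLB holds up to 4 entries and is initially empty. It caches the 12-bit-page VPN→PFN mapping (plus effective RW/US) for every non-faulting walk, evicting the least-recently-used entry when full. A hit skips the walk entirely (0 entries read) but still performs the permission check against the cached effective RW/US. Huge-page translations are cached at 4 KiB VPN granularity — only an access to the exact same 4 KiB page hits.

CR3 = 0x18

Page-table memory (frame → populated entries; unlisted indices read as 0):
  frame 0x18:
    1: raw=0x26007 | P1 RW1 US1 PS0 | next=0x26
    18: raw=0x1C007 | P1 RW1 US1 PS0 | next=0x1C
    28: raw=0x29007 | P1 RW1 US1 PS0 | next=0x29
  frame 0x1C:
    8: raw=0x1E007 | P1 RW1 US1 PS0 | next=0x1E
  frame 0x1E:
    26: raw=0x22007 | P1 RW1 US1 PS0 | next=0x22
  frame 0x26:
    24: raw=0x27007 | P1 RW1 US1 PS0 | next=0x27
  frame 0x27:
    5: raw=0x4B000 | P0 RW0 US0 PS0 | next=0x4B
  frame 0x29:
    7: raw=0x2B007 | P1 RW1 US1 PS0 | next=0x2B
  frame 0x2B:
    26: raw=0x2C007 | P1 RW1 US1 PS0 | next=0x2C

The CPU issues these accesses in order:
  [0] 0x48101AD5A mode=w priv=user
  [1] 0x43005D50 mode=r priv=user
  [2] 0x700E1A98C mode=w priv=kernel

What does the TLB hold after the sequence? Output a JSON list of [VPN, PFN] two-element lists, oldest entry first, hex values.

Trace:
#0 VA=0x48101AD5A (w,user):
  [0] read 0x18 idx=18: raw=0x1C007 flags P=1 W=1 U=1 S=0
  [1] read 0x1C idx=8: raw=0x1E007 flags P=1 W=1 U=1 S=0
  [2] read 0x1E idx=26: raw=0x22007 flags P=1 W=1 U=1 S=0
  ⇒ phys 0x22D5A  [3 reads]
#1 VA=0x43005D50 (r,user):
  [0] read 0x18 idx=1: raw=0x26007 flags P=1 W=1 U=1 S=0
  [1] read 0x26 idx=24: raw=0x27007 flags P=1 W=1 U=1 S=0
  [2] read 0x27 idx=5: raw=0x4B000 flags P=0 W=0 U=0 S=0
  ✗ PAGE_NOT_PRESENT  [3 reads]
#2 VA=0x700E1A98C (w,kernel):
  [0] read 0x18 idx=28: raw=0x29007 flags P=1 W=1 U=1 S=0
  [1] read 0x29 idx=7: raw=0x2B007 flags P=1 W=1 U=1 S=0
  [2] read 0x2B idx=26: raw=0x2C007 flags P=1 W=1 U=1 S=0
  ⇒ phys 0x2C98C  [3 reads]

TLB: [["0x48101A", "0x22"], ["0x700E1A", "0x2C"]]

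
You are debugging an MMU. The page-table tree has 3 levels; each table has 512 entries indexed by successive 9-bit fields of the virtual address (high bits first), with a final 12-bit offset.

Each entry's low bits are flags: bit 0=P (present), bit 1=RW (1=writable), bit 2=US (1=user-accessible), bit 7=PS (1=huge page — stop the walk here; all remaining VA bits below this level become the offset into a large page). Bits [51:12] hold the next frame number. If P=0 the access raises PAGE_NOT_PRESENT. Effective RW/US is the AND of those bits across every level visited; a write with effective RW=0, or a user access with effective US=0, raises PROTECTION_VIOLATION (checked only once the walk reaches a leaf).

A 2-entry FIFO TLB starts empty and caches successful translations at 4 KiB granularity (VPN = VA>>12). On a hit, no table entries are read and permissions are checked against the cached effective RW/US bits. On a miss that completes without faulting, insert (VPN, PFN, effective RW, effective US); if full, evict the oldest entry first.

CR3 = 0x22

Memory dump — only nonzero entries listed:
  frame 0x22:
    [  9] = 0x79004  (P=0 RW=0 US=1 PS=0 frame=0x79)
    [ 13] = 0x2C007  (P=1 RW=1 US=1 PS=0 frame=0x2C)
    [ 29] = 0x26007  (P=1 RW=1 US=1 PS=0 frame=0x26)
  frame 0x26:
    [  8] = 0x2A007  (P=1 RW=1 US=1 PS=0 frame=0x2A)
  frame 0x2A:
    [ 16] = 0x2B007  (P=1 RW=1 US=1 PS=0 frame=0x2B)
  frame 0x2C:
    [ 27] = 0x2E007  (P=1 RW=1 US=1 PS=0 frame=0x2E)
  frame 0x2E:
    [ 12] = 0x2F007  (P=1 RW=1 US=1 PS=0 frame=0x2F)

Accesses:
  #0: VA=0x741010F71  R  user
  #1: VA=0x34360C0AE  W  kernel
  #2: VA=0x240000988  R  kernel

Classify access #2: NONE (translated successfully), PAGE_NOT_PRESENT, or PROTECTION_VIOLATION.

Trace:
#0 VA=0x741010F71 (r,user):
  L0: frame=0x22 idx=29 entry=0x26007 [P=1 RW=1 US=1 PS=0]
  L1: frame=0x26 idx=8 entry=0x2A007 [P=1 RW=1 US=1 PS=0]
  L2: frame=0x2A idx=16 entry=0x2B007 [P=1 RW=1 US=1 PS=0]
  → PA=0x2BF71  (3 entries read)
#1 VA=0x34360C0AE (w,kernel):
  L0: frame=0x22 idx=13 entry=0x2C007 [P=1 RW=1 US=1 PS=0]
  L1: frame=0x2C idx=27 entry=0x2E007 [P=1 RW=1 US=1 PS=0]
  L2: frame=0x2E idx=12 entry=0x2F007 [P=1 RW=1 US=1 PS=0]
  → PA=0x2F0AE  (3 entries read)
#2 VA=0x240000988 (r,kernel):
  L0: frame=0x22 idx=9 entry=0x79004 [P=0 RW=0 US=1 PS=0]
  ⇒ fault: PAGE_NOT_PRESENT  — 1 lookups

Access #2 fault: PAGE_NOT_PRESENT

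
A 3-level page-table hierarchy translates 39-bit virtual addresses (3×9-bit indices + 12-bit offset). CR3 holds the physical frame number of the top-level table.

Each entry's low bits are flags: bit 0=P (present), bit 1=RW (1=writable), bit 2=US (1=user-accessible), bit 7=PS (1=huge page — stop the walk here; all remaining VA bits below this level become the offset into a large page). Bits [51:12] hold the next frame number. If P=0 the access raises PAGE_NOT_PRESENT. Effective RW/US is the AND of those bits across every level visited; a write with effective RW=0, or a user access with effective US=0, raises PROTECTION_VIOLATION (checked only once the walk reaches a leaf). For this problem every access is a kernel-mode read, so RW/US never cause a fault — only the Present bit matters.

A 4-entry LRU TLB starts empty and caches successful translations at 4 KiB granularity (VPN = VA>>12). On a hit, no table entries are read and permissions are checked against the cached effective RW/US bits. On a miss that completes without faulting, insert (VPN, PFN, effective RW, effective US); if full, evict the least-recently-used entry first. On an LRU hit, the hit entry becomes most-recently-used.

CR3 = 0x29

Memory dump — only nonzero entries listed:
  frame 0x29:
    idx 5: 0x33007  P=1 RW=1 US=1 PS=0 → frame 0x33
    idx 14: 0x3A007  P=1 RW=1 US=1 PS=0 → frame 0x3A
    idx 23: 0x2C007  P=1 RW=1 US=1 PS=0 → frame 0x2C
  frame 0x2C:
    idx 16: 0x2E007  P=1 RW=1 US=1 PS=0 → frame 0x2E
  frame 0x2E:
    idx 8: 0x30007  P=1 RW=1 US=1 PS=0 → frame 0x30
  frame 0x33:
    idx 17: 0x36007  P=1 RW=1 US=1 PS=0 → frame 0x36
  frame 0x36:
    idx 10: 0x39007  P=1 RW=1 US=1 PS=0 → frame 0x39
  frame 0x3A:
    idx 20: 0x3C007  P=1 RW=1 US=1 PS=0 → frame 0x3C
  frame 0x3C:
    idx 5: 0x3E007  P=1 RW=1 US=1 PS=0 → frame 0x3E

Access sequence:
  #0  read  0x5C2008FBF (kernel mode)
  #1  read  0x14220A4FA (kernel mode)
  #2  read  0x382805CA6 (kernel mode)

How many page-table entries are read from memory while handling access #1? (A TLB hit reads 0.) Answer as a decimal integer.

Walk each access:
#0 VA=0x5C2008FBF (r,kernel):
  L0: frame=0x29 idx=23 entry=0x2C007 [P=1 RW=1 US=1 PS=0]
  L1: frame=0x2C idx=16 entry=0x2E007 [P=1 RW=1 US=1 PS=0]
  L2: frame=0x2E idx=8 entry=0x30007 [P=1 RW=1 US=1 PS=0]
  ⇒ phys 0x30FBF  [3 reads]
#1 VA=0x14220A4FA (r,kernel):
  L0: frame=0x29 idx=5 entry=0x33007 [P=1 RW=1 US=1 PS=0]
  L1: frame=0x33 idx=17 entry=0x36007 [P=1 RW=1 US=1 PS=0]
  L2: frame=0x36 idx=10 entry=0x39007 [P=1 RW=1 US=1 PS=0]
  ⇒ phys 0x394FA  [3 reads]
#2 VA=0x382805CA6 (r,kernel):
  L0: frame=0x29 idx=14 entry=0x3A007 [P=1 RW=1 US=1 PS=0]
  L1: frame=0x3A idx=20 entry=0x3C007 [P=1 RW=1 US=1 PS=0]
  L2: frame=0x3C idx=5 entry=0x3E007 [P=1 RW=1 US=1 PS=0]
  ⇒ phys 0x3ECA6  [3 reads]

Entries read for #1: 3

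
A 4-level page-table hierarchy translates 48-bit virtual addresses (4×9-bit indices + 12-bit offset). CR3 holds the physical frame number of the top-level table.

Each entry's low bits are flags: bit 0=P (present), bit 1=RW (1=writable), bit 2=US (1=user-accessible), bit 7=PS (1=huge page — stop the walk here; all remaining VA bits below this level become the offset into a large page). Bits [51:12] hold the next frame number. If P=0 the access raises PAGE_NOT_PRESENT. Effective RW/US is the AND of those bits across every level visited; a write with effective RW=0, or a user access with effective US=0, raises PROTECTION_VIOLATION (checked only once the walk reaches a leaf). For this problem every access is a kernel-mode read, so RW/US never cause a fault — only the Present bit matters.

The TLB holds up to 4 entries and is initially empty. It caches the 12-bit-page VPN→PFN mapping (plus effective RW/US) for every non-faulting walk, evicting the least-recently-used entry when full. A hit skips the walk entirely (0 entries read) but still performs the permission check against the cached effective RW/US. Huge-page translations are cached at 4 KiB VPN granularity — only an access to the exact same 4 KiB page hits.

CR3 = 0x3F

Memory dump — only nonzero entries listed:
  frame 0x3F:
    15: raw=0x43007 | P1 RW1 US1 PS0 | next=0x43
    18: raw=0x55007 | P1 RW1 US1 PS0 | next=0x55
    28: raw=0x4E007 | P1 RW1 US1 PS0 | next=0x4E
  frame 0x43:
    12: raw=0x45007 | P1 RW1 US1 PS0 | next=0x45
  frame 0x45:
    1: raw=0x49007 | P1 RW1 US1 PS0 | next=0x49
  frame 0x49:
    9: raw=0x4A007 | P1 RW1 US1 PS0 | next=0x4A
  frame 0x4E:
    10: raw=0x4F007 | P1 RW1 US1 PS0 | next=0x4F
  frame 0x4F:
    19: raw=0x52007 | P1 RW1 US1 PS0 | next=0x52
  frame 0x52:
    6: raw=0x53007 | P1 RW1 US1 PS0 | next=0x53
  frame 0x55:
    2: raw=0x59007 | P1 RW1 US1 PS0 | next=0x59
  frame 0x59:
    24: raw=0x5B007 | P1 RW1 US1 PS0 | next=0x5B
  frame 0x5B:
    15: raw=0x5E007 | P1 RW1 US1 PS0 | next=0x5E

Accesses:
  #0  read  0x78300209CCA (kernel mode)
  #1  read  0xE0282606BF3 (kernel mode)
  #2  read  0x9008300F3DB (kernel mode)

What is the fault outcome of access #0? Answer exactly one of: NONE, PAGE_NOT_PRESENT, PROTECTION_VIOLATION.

Walk each access:
#0 VA=0x78300209CCA (r,kernel):
  L0 @0x3F[15] → 0x43007  P=1,RW=1,US=1,PS=0
  L1 @0x43[12] → 0x45007  P=1,RW=1,US=1,PS=0
  L2 @0x45[1] → 0x49007  P=1,RW=1,US=1,PS=0
  L3 @0x49[9] → 0x4A007  P=1,RW=1,US=1,PS=0
  ⇒ phys 0x4ACCA  [4 reads]
#1 VA=0xE0282606BF3 (r,kernel):
  L0 @0x3F[28] → 0x4E007  P=1,RW=1,US=1,PS=0
  L1 @0x4E[10] → 0x4F007  P=1,RW=1,US=1,PS=0
  L2 @0x4F[19] → 0x52007  P=1,RW=1,US=1,PS=0
  L3 @0x52[6] → 0x53007  P=1,RW=1,US=1,PS=0
  ⇒ phys 0x53BF3  [4 reads]
#2 VA=0x9008300F3DB (r,kernel):
  L0 @0x3F[18] → 0x55007  P=1,RW=1,US=1,PS=0
  L1 @0x55[2] → 0x59007  P=1,RW=1,US=1,PS=0
  L2 @0x59[24] → 0x5B007  P=1,RW=1,US=1,PS=0
  L3 @0x5B[15] → 0x5E007  P=1,RW=1,US=1,PS=0
  ⇒ phys 0x5E3DB  [4 reads]

Access #0 fault: NONE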